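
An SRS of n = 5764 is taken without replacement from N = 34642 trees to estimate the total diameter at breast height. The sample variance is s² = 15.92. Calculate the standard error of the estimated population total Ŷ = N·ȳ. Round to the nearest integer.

1662

Var(Ŷ) = N²·Var(ȳ) = N²·(1 − n/N)·s²/n.
f = 5764/34642 = 0.16638762; Var(ȳ) = 0.83361238·15.92/5764 = 0.0023024131.
Var(Ŷ) = 34642² · 0.0023024131 = 2.7630527 × 10^6.
SE(Ŷ) = √(2.7630527 × 10^6) = 1662.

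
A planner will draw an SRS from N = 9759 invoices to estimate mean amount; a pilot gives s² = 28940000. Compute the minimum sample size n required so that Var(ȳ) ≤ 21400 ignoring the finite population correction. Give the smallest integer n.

Without fpc, n₀ = s²/D = 28940000/21400 = 1352.3364.
Rounding up, n = 1353.

1353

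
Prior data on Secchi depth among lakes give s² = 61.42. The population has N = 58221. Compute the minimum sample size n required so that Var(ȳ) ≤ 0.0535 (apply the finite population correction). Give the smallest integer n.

1126

Without fpc, n₀ = s²/D = 61.42/0.0535 = 1148.0374.
With fpc, (1 − n/N)·s²/n ≤ D requires n ≥ n₀/(1 + n₀/N) = 1148.0374/(1 + 1148.0374/58221) = 1125.8374.
Rounding up, n = 1126.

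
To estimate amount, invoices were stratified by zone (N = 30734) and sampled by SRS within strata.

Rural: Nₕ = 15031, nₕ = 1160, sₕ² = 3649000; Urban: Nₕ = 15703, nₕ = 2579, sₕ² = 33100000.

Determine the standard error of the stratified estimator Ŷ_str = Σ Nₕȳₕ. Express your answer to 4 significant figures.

1.817 × 10^6

Var(Ŷ_str) = Σₕ Nₕ²(1 − fₕ)sₕ²/nₕ.
Rural: 15031²·(1 − 1160/15031)·3649000/1160 = 6.5586057 × 10^11.
Urban: 15703²·(1 − 2579/15703)·33100000/2579 = 2.644999 × 10^12.
Sum = 3.3008596 × 10^12.
SE = √(3.3008596 × 10^12) = 1.817 × 10^6.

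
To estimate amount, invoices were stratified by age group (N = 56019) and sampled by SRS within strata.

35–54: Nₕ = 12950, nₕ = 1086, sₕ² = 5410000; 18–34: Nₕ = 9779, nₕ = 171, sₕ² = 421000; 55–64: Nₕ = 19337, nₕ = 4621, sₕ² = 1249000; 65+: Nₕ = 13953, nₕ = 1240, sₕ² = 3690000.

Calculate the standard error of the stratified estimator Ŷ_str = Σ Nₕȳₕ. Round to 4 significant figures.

1.265 × 10^6

Var(Ŷ_str) = Σₕ Nₕ²(1 − fₕ)sₕ²/nₕ.
35–54: 12950²·(1 − 1086/12950)·5410000/1086 = 7.6536456 × 10^11.
18–34: 9779²·(1 − 171/9779)·421000/171 = 2.3132013 × 10^11.
55–64: 19337²·(1 − 4621/19337)·1249000/4621 = 7.6913991 × 10^10.
65+: 13953²·(1 − 1240/13953)·3690000/1240 = 5.2786191 × 10^11.
Sum = 1.6014606 × 10^12.
SE = √(1.6014606 × 10^12) = 1.265 × 10^6.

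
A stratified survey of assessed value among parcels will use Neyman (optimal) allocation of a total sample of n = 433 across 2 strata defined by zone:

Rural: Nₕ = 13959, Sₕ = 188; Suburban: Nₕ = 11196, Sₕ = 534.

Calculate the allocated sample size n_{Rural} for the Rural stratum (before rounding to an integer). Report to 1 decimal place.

Neyman allocation: nₕ = n·NₕSₕ / Σⱼ NⱼSⱼ.
Σ NⱼSⱼ = 13959·188 + 11196·534 = 8.602956 × 10^6.
n_{Rural} = 433·13959·188 / (8.602956 × 10^6) = 132.1.

132.1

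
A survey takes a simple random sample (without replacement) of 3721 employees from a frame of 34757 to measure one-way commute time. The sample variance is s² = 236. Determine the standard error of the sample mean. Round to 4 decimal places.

Under SRS without replacement, Var(ȳ) = (1 − f)·s²/n with f = n/N = 3721/34757 = 0.10705757.
Var(ȳ) = (1 − 0.10705757)·236/3721 = 0.89294243·0.063423811 = 0.056633812.
SE(ȳ) = √(0.056633812) = 0.2380.

0.2380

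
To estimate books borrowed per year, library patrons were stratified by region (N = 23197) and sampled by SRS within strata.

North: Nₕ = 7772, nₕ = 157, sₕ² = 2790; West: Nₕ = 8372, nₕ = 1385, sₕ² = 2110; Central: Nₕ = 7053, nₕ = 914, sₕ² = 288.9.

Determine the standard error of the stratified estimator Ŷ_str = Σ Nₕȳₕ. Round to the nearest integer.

33979

Var(Ŷ_str) = Σₕ Nₕ²(1 − fₕ)sₕ²/nₕ.
North: 7772²·(1 − 157/7772)·2790/157 = 1.0517372 × 10^9.
West: 8372²·(1 − 1385/8372)·2110/1385 = 8.9115376 × 10^7.
Central: 7053²·(1 − 914/7053)·288.9/914 = 1.3685884 × 10^7.
Sum = 1.1545385 × 10^9.
SE = √(1.1545385 × 10^9) = 33979.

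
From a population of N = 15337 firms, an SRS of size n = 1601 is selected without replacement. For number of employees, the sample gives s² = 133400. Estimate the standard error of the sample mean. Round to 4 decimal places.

Under SRS without replacement, Var(ȳ) = (1 − f)·s²/n with f = n/N = 1601/15337 = 0.10438808.
Var(ȳ) = (1 − 0.10438808)·133400/1601 = 0.89561192·83.322923 = 74.625003.
SE(ȳ) = √(74.625003) = 8.6386.

8.6386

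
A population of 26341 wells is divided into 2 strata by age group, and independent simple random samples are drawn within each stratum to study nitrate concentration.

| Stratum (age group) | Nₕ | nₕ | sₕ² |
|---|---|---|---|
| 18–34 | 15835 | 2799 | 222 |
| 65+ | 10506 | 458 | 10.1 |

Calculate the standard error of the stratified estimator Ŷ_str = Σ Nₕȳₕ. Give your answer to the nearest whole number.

4324

Var(Ŷ_str) = Σₕ Nₕ²(1 − fₕ)sₕ²/nₕ.
18–34: 15835²·(1 − 2799/15835)·222/2799 = 1.6372406 × 10^7.
65+: 10506²·(1 − 458/10506)·10.1/458 = 2.3279461 × 10^6.
Sum = 1.8700352 × 10^7.
SE = √(1.8700352 × 10^7) = 4324.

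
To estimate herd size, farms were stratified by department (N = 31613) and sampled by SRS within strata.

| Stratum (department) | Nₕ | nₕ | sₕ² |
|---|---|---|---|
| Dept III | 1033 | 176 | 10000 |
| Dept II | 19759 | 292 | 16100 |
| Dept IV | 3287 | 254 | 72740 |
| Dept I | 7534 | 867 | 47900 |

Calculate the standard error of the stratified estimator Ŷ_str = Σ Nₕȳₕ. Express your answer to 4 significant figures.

Var(Ŷ_str) = Σₕ Nₕ²(1 − fₕ)sₕ²/nₕ.
Dept III: 1033²·(1 − 176/1033)·10000/176 = 5.0300057 × 10^7.
Dept II: 19759²·(1 − 292/19759)·16100/292 = 2.1208356 × 10^10.
Dept IV: 3287²·(1 − 254/3287)·72740/254 = 2.8550367 × 10^9.
Dept I: 7534²·(1 − 867/7534)·47900/867 = 2.7750607 × 10^9.
Sum = 2.6888753 × 10^10.
SE = √(2.6888753 × 10^10) = 164000.

164000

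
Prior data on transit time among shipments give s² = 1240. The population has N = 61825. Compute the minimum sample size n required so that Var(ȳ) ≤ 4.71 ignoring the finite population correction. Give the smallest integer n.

Without fpc, n₀ = s²/D = 1240/4.71 = 263.2696.
Rounding up, n = 264.

264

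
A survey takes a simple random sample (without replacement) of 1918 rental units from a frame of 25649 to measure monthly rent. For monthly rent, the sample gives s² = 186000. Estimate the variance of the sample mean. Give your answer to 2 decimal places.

89.72

Under SRS without replacement, Var(ȳ) = (1 − f)·s²/n with f = n/N = 1918/25649 = 0.07477874.
Var(ȳ) = (1 − 0.07477874)·186000/1918 = 0.92522126·96.976017 = 89.724272.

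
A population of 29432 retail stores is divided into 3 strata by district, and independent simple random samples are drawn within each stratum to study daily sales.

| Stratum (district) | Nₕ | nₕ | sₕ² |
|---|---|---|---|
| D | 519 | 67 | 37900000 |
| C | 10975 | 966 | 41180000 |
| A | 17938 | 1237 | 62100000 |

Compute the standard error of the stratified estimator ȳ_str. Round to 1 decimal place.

151.4

Var(ȳ_str) = Σₕ Wₕ²(1 − fₕ)sₕ²/nₕ with Wₕ = Nₕ/N, N = 29432.
D: Wₕ = 0.01763387; term = 0.01763387²·(1 − 0.12909441)·37900000/67 = 153.19008.
C: Wₕ = 0.37289345; term = 0.37289345²·(1 − 0.08801822)·41180000/966 = 5405.8611.
A: Wₕ = 0.60947268; term = 0.60947268²·(1 − 0.06895975)·62100000/1237 = 17361.964.
Sum = 22921.015.
SE = √(22921.015) = 151.4.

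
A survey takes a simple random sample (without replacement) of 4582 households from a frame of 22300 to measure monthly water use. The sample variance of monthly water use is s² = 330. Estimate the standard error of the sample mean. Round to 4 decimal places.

0.2392

Under SRS without replacement, Var(ȳ) = (1 − f)·s²/n with f = n/N = 4582/22300 = 0.20547085.
Var(ȳ) = (1 − 0.20547085)·330/4582 = 0.79452915·0.072020952 = 0.057222745.
SE(ȳ) = √(0.057222745) = 0.2392.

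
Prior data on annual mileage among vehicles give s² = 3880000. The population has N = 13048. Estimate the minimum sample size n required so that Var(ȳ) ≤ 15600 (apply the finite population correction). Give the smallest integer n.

245

Without fpc, n₀ = s²/D = 3880000/15600 = 248.7179.
With fpc, (1 − n/N)·s²/n ≤ D requires n ≥ n₀/(1 + n₀/N) = 248.7179/(1 + 248.7179/13048) = 244.0656.
Rounding up, n = 245.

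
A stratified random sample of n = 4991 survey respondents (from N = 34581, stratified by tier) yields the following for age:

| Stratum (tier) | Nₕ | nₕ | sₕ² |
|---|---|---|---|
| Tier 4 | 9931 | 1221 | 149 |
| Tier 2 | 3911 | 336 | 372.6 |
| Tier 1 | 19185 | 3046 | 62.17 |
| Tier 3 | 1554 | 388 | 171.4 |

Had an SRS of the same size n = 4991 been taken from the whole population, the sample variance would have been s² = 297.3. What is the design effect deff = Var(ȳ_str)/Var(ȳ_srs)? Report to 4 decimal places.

Var(ȳ_str) = Σ Wₕ²(1−fₕ)sₕ²/nₕ with Wₕ = Nₕ/34581:
  Tier 4: (9931/34581)²·(1−1221/9931)·149/1221 = 0.0088268683
  Tier 2: (3911/34581)²·(1−336/3911)·372.6/336 = 0.012965592
  Tier 1: (19185/34581)²·(1−3046/19185)·62.17/3046 = 0.0052846265
  Tier 3: (1554/34581)²·(1−388/1554)·171.4/388 = 6.6935045 × 10^-4
  → Var(ȳ_str) = 0.027746437.
Var(ȳ_srs) = (1 − 4991/34581)·297.3/4991 = 0.050970014.
deff = 0.027746437 / 0.050970014 = 0.5444.

0.5444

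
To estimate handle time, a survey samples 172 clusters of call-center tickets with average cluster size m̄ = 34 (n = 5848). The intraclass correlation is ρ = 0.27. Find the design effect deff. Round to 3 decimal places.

deff = 1 + (34 − 1)·0.27 = 1 + 8.91 = 9.91.

9.910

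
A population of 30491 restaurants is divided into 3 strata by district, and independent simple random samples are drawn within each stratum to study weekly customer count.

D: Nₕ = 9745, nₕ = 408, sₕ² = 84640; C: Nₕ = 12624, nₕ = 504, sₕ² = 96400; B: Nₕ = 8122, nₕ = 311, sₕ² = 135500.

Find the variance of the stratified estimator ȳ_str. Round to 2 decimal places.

Var(ȳ_str) = Σₕ Wₕ²(1 − fₕ)sₕ²/nₕ with Wₕ = Nₕ/N, N = 30491.
D: Wₕ = 0.31960251; term = 0.31960251²·(1 − 0.04186762)·84640/408 = 20.303053.
C: Wₕ = 0.41402381; term = 0.41402381²·(1 − 0.03992395)·96400/504 = 31.477684.
B: Wₕ = 0.26637368; term = 0.26637368²·(1 − 0.03829106)·135500/311 = 29.730704.
Sum = 81.511441.

81.51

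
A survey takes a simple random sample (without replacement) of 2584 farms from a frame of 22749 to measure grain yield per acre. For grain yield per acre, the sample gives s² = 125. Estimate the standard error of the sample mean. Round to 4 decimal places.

0.2071

Under SRS without replacement, Var(ȳ) = (1 − f)·s²/n with f = n/N = 2584/22749 = 0.11358741.
Var(ȳ) = (1 − 0.11358741)·125/2584 = 0.88641259·0.048374613 = 0.042879866.
SE(ȳ) = √(0.042879866) = 0.2071.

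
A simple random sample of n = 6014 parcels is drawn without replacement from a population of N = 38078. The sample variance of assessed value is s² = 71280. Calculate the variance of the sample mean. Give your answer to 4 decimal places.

9.9804

Under SRS without replacement, Var(ȳ) = (1 − f)·s²/n with f = n/N = 6014/38078 = 0.15793897.
Var(ȳ) = (1 − 0.15793897)·71280/6014 = 0.84206103·11.852345 = 9.9803975.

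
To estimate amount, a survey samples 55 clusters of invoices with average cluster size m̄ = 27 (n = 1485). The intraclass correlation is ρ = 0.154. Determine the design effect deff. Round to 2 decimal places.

deff = 1 + (27 − 1)·0.154 = 1 + 4.004 = 5.004.

5.00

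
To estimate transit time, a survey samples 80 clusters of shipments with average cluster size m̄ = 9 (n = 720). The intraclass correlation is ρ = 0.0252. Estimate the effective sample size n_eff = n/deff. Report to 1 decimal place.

deff = 1 + (9 − 1)·0.0252 = 1 + 0.2016 = 1.2016.
n_eff = 720 / 1.2016 = 599.2.

599.2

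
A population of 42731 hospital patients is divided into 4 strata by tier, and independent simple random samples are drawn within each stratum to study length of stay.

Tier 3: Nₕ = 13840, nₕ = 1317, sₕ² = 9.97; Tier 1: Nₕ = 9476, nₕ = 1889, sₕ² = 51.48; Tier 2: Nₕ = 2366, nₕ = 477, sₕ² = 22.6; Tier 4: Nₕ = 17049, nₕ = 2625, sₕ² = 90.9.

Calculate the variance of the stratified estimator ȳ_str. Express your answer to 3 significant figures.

Var(ȳ_str) = Σₕ Wₕ²(1 − fₕ)sₕ²/nₕ with Wₕ = Nₕ/N, N = 42731.
Tier 3: Wₕ = 0.32388664; term = 0.32388664²·(1 − 0.09515896)·9.97/1317 = 7.1856778 × 10^-4.
Tier 1: Wₕ = 0.22175938; term = 0.22175938²·(1 − 0.19934572)·51.48/1889 = 0.0010730392.
Tier 2: Wₕ = 0.05536964; term = 0.05536964²·(1 − 0.20160609)·22.6/477 = 1.1597133 × 10^-4.
Tier 4: Wₕ = 0.39898434; term = 0.39898434²·(1 − 0.15396797)·90.9/2625 = 0.0046637266.
Sum = 0.0065713049.

0.00657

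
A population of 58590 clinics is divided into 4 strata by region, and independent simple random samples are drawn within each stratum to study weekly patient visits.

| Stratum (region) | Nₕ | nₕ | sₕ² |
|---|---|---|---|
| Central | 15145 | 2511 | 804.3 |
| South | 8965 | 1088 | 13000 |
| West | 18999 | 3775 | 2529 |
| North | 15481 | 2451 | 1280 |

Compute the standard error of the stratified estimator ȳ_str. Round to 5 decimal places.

0.59227

Var(ȳ_str) = Σₕ Wₕ²(1 − fₕ)sₕ²/nₕ with Wₕ = Nₕ/N, N = 58590.
Central: Wₕ = 0.25849121; term = 0.25849121²·(1 − 0.16579729)·804.3/2511 = 0.017853958.
South: Wₕ = 0.15301246; term = 0.15301246²·(1 − 0.12136085)·13000/1088 = 0.24579814.
West: Wₕ = 0.32427035; term = 0.32427035²·(1 − 0.19869467)·2529/3775 = 0.056447459.
North: Wₕ = 0.26422598; term = 0.26422598²·(1 − 0.15832311)·1280/2451 = 0.030687612.
Sum = 0.35078717.
SE = √(0.35078717) = 0.59227.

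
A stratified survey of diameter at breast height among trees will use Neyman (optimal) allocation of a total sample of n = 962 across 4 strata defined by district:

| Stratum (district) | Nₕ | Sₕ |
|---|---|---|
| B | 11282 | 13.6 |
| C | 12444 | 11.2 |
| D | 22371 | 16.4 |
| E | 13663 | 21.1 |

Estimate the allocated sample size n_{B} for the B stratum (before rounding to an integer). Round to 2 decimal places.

Neyman allocation: nₕ = n·NₕSₕ / Σⱼ NⱼSⱼ.
Σ NⱼSⱼ = 11282·13.6 + 12444·11.2 + 22371·16.4 + 13663·21.1 = 947981.7.
n_{B} = 962·11282·13.6 / 947981.7 = 155.70.

155.70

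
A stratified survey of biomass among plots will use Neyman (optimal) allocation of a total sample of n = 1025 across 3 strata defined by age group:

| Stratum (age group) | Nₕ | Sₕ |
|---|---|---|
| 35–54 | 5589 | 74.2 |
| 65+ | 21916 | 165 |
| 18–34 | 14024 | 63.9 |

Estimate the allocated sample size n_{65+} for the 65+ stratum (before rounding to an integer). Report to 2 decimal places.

752.30

Neyman allocation: nₕ = n·NₕSₕ / Σⱼ NⱼSⱼ.
Σ NⱼSⱼ = 5589·74.2 + 21916·165 + 14024·63.9 = 4.9269774 × 10^6.
n_{65+} = 1025·21916·165 / (4.9269774 × 10^6) = 752.30.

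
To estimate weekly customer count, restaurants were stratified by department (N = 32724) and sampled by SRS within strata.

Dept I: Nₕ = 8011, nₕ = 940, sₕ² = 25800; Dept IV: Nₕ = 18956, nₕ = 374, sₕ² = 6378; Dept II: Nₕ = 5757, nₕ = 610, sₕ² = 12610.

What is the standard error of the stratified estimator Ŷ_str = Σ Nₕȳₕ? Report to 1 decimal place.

90411.3

Var(Ŷ_str) = Σₕ Nₕ²(1 − fₕ)sₕ²/nₕ.
Dept I: 8011²·(1 − 940/8011)·25800/940 = 1.5547459 × 10^9.
Dept IV: 18956²·(1 − 374/18956)·6378/374 = 6.006923 × 10^9.
Dept II: 5757²·(1 − 610/5757)·12610/610 = 6.1254169 × 10^8.
Sum = 8.1742106 × 10^9.
SE = √(8.1742106 × 10^9) = 90411.3.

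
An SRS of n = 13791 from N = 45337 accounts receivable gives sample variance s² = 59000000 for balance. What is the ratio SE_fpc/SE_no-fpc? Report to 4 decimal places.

0.8342

f = n/N = 13791/45337 = 0.30418863.
SE_no-fpc = √(s²/n) = 65.407587; SE_fpc = √((1−f)s²/n) = 54.55994.
Ratio = √(1−f) = 0.83415308.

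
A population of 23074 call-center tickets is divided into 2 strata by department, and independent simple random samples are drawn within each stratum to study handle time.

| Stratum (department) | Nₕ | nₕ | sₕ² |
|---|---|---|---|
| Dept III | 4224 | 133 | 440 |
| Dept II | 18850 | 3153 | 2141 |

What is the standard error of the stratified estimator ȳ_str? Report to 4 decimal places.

0.6962

Var(ȳ_str) = Σₕ Wₕ²(1 − fₕ)sₕ²/nₕ with Wₕ = Nₕ/N, N = 23074.
Dept III: Wₕ = 0.18306319; term = 0.18306319²·(1 − 0.03148674)·440/133 = 0.10737635.
Dept II: Wₕ = 0.81693681; term = 0.81693681²·(1 − 0.16726790)·2141/3153 = 0.37737657.
Sum = 0.48475292.
SE = √(0.48475292) = 0.6962.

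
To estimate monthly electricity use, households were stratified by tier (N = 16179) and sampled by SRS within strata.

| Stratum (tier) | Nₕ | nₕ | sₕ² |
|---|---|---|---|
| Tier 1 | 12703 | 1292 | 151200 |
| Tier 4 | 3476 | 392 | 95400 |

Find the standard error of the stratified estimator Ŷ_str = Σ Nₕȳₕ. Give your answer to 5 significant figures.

139900

Var(Ŷ_str) = Σₕ Nₕ²(1 − fₕ)sₕ²/nₕ.
Tier 1: 12703²·(1 − 1292/12703)·151200/1292 = 1.6963649 × 10^10.
Tier 4: 3476²·(1 − 392/3476)·95400/392 = 2.6088941 × 10^9.
Sum = 1.9572543 × 10^10.
SE = √(1.9572543 × 10^10) = 139900.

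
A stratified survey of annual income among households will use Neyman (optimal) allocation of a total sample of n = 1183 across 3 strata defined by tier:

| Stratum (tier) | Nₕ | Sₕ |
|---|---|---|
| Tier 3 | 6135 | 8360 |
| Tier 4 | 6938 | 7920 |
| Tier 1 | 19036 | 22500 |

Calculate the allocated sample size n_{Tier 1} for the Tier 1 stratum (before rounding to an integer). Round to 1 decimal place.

Neyman allocation: nₕ = n·NₕSₕ / Σⱼ NⱼSⱼ.
Σ NⱼSⱼ = 6135·8360 + 6938·7920 + 19036·22500 = 5.3454756 × 10^8.
n_{Tier 1} = 1183·19036·22500 / (5.3454756 × 10^8) = 947.9.

947.9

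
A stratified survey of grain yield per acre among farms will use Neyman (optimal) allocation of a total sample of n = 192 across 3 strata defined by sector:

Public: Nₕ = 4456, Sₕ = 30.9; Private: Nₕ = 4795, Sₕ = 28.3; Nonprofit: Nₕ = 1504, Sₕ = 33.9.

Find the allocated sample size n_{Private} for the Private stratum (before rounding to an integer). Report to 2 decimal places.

80.32

Neyman allocation: nₕ = n·NₕSₕ / Σⱼ NⱼSⱼ.
Σ NⱼSⱼ = 4456·30.9 + 4795·28.3 + 1504·33.9 = 324374.5.
n_{Private} = 192·4795·28.3 / 324374.5 = 80.32.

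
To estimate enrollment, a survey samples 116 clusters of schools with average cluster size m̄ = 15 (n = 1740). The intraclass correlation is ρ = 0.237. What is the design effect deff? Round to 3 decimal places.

deff = 1 + (15 − 1)·0.237 = 1 + 3.318 = 4.318.

4.318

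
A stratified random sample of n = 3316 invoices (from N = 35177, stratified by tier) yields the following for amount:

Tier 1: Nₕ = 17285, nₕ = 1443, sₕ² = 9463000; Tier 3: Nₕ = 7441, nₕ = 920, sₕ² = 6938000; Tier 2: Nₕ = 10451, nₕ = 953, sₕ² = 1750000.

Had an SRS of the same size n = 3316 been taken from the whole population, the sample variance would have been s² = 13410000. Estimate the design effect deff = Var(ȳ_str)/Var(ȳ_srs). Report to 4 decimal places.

Var(ȳ_str) = Σ Wₕ²(1−fₕ)sₕ²/nₕ with Wₕ = Nₕ/35177:
  Tier 1: (17285/35177)²·(1−1443/17285)·9463000/1443 = 1451.1901
  Tier 3: (7441/35177)²·(1−920/7441)·6938000/920 = 295.7157
  Tier 2: (10451/35177)²·(1−953/10451)·1750000/953 = 147.30503
  → Var(ȳ_str) = 1894.2108.
Var(ȳ_srs) = (1 − 3316/35177)·13410000/3316 = 3662.814.
deff = 1894.2108 / 3662.814 = 0.5171.

0.5171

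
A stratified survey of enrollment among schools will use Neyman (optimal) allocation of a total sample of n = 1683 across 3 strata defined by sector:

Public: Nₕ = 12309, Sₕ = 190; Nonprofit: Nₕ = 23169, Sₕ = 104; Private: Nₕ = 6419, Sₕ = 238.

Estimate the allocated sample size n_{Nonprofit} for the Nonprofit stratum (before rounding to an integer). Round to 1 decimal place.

646.2

Neyman allocation: nₕ = n·NₕSₕ / Σⱼ NⱼSⱼ.
Σ NⱼSⱼ = 12309·190 + 23169·104 + 6419·238 = 6.276008 × 10^6.
n_{Nonprofit} = 1683·23169·104 / (6.276008 × 10^6) = 646.2.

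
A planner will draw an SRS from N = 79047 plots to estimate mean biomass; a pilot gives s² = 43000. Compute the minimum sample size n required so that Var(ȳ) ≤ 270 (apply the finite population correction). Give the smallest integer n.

Without fpc, n₀ = s²/D = 43000/270 = 159.2593.
With fpc, (1 − n/N)·s²/n ≤ D requires n ≥ n₀/(1 + n₀/N) = 159.2593/(1 + 159.2593/79047) = 158.9391.
Rounding up, n = 159.

159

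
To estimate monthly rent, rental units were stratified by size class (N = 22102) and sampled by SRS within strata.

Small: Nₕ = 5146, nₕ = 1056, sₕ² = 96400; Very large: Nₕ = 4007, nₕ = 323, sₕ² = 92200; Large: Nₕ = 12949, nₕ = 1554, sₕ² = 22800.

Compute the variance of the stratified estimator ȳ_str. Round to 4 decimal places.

Var(ȳ_str) = Σₕ Wₕ²(1 − fₕ)sₕ²/nₕ with Wₕ = Nₕ/N, N = 22102.
Small: Wₕ = 0.23282961; term = 0.23282961²·(1 − 0.20520793)·96400/1056 = 3.9331731.
Very large: Wₕ = 0.18129581; term = 0.18129581²·(1 − 0.08060893)·92200/323 = 8.6258959.
Large: Wₕ = 0.58587458; term = 0.58587458²·(1 − 0.12000927)·22800/1554 = 4.4317091.
Sum = 16.990778.

16.9908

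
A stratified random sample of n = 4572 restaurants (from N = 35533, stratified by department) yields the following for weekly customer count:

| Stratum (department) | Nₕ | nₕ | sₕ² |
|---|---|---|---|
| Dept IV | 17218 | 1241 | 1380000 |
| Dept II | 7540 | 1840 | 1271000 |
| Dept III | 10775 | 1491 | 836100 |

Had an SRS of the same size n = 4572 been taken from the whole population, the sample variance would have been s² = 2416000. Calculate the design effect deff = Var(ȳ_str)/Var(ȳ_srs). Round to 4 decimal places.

Var(ȳ_str) = Σ Wₕ²(1−fₕ)sₕ²/nₕ with Wₕ = Nₕ/35533:
  Dept IV: (17218/35533)²·(1−1241/17218)·1380000/1241 = 242.28219
  Dept II: (7540/35533)²·(1−1840/7540)·1271000/1840 = 23.513116
  Dept III: (10775/35533)²·(1−1491/10775)·836100/1491 = 44.429276
  → Var(ȳ_str) = 310.22458.
Var(ȳ_srs) = (1 − 4572/35533)·2416000/4572 = 460.44081.
deff = 310.22458 / 460.44081 = 0.6738.

0.6738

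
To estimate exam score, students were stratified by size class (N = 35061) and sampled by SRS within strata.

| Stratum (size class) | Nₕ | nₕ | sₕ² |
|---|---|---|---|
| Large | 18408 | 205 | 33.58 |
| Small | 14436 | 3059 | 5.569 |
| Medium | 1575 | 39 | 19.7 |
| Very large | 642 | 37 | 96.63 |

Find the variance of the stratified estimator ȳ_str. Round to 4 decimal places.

0.0467

Var(ȳ_str) = Σₕ Wₕ²(1 − fₕ)sₕ²/nₕ with Wₕ = Nₕ/N, N = 35061.
Large: Wₕ = 0.52502781; term = 0.52502781²·(1 − 0.01113646)·33.58/205 = 0.044650652.
Small: Wₕ = 0.41173954; term = 0.41173954²·(1 − 0.21190080)·5.569/3059 = 2.4323372 × 10^-4.
Medium: Wₕ = 0.04492171; term = 0.04492171²·(1 − 0.02476190)·19.7/39 = 9.9408792 × 10^-4.
Very large: Wₕ = 0.01831094; term = 0.01831094²·(1 − 0.05763240)·96.63/37 = 8.251864 × 10^-4.
Sum = 0.04671316.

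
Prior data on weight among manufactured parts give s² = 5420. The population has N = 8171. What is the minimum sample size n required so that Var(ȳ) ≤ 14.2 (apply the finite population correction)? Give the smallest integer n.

365

Without fpc, n₀ = s²/D = 5420/14.2 = 381.6901.
With fpc, (1 − n/N)·s²/n ≤ D requires n ≥ n₀/(1 + n₀/N) = 381.6901/(1 + 381.6901/8171) = 364.6560.
Rounding up, n = 365.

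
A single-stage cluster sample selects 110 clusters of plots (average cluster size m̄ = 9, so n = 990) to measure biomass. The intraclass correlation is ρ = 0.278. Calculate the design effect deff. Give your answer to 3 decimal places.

3.224

deff = 1 + (9 − 1)·0.278 = 1 + 2.224 = 3.224.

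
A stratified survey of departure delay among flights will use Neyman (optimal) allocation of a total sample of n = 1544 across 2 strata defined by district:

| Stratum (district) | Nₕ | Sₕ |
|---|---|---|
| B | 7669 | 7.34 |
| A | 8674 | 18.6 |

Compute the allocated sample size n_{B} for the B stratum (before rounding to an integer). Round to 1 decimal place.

399.4

Neyman allocation: nₕ = n·NₕSₕ / Σⱼ NⱼSⱼ.
Σ NⱼSⱼ = 7669·7.34 + 8674·18.6 = 217626.86.
n_{B} = 1544·7669·7.34 / 217626.86 = 399.4.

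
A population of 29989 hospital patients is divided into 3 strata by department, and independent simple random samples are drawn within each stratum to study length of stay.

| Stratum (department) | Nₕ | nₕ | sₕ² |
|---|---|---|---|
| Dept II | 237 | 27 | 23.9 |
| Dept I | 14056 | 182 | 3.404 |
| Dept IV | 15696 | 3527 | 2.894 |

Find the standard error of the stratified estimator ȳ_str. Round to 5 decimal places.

0.06541

Var(ȳ_str) = Σₕ Wₕ²(1 − fₕ)sₕ²/nₕ with Wₕ = Nₕ/N, N = 29989.
Dept II: Wₕ = 0.00790290; term = 0.00790290²·(1 − 0.11392405)·23.9/27 = 4.8986658 × 10^-5.
Dept I: Wₕ = 0.46870519; term = 0.46870519²·(1 − 0.01294821)·3.404/182 = 0.0040556235.
Dept IV: Wₕ = 0.52339191; term = 0.52339191²·(1 − 0.22470693)·2.894/3527 = 1.7426613 × 10^-4.
Sum = 0.0042788763.
SE = √(0.0042788763) = 0.06541.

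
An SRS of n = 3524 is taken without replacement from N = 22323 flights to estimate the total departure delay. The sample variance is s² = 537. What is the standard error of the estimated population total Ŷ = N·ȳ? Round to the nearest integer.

7997

Var(Ŷ) = N²·Var(ȳ) = N²·(1 − n/N)·s²/n.
f = 3524/22323 = 0.15786409; Var(ȳ) = 0.84213591·537/3524 = 0.12832775.
Var(Ŷ) = 22323² · 0.12832775 = 6.3947813 × 10^7.
SE(Ŷ) = √(6.3947813 × 10^7) = 7997.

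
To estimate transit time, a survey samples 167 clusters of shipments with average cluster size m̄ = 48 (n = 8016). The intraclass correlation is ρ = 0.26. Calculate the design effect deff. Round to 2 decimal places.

13.22

deff = 1 + (48 − 1)·0.26 = 1 + 12.22 = 13.22.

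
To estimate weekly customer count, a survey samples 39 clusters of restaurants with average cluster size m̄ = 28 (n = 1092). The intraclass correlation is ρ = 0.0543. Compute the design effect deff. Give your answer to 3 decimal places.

deff = 1 + (28 − 1)·0.0543 = 1 + 1.4661 = 2.4661.

2.466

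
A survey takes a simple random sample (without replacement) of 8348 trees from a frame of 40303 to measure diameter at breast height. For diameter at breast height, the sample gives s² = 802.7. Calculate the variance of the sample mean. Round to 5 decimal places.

0.07624

Under SRS without replacement, Var(ȳ) = (1 − f)·s²/n with f = n/N = 8348/40303 = 0.20713098.
Var(ȳ) = (1 − 0.20713098)·802.7/8348 = 0.79286902·0.096154768 = 0.076238136.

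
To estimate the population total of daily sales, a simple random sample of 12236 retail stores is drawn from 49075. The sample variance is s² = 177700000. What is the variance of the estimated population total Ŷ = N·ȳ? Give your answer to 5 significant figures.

Var(Ŷ) = N²·Var(ȳ) = N²·(1 − n/N)·s²/n.
f = 12236/49075 = 0.24933265; Var(ȳ) = 0.75066735·177700000/12236 = 10901.732.
Var(Ŷ) = 49075² · 10901.732 = 2.6255248 × 10^13.

2.6255 × 10^13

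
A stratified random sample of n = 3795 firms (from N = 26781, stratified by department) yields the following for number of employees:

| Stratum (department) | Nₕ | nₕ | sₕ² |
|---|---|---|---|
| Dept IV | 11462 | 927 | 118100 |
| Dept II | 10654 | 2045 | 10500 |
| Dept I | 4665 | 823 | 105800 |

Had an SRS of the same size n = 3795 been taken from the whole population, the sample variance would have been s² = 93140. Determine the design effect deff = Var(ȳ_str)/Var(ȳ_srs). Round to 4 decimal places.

1.2019

Var(ȳ_str) = Σ Wₕ²(1−fₕ)sₕ²/nₕ with Wₕ = Nₕ/26781:
  Dept IV: (11462/26781)²·(1−927/11462)·118100/927 = 21.449221
  Dept II: (10654/26781)²·(1−2045/10654)·10500/2045 = 0.65661048
  Dept I: (4665/26781)²·(1−823/4665)·105800/823 = 3.2124861
  → Var(ȳ_str) = 25.318318.
Var(ȳ_srs) = (1 − 3795/26781)·93140/3795 = 21.064981.
deff = 25.318318 / 21.064981 = 1.2019.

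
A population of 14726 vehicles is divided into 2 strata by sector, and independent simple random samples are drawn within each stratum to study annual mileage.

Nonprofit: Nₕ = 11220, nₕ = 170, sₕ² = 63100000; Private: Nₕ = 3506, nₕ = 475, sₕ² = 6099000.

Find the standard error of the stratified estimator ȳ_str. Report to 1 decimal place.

461.3

Var(ȳ_str) = Σₕ Wₕ²(1 − fₕ)sₕ²/nₕ with Wₕ = Nₕ/N, N = 14726.
Nonprofit: Wₕ = 0.76191770; term = 0.76191770²·(1 − 0.01515152)·63100000/170 = 212210.07.
Private: Wₕ = 0.23808230; term = 0.23808230²·(1 − 0.13548203)·6099000/475 = 629.20661.
Sum = 212839.28.
SE = √(212839.28) = 461.3.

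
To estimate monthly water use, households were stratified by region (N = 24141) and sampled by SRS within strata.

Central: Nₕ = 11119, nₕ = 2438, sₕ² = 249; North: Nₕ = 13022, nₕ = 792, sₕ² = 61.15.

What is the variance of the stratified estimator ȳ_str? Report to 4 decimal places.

Var(ȳ_str) = Σₕ Wₕ²(1 − fₕ)sₕ²/nₕ with Wₕ = Nₕ/N, N = 24141.
Central: Wₕ = 0.46058573; term = 0.46058573²·(1 − 0.21926432)·249/2438 = 0.016915725.
North: Wₕ = 0.53941427; term = 0.53941427²·(1 − 0.06082015)·61.15/792 = 0.021099148.
Sum = 0.038014873.

0.0380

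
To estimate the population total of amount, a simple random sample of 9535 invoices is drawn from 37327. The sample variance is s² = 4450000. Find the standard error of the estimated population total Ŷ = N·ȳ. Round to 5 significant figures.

695810

Var(Ŷ) = N²·Var(ȳ) = N²·(1 − n/N)·s²/n.
f = 9535/37327 = 0.25544512; Var(ȳ) = 0.74455488·4450000/9535 = 347.48497.
Var(Ŷ) = 37327² · 347.48497 = 4.8415252 × 10^11.
SE(Ŷ) = √(4.8415252 × 10^11) = 695810.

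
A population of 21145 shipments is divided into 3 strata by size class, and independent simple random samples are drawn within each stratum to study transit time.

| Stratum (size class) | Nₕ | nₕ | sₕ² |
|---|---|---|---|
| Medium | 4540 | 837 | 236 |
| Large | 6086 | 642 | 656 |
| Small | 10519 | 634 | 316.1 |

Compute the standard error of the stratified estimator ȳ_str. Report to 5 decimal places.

0.44975

Var(ȳ_str) = Σₕ Wₕ²(1 − fₕ)sₕ²/nₕ with Wₕ = Nₕ/N, N = 21145.
Medium: Wₕ = 0.21470797; term = 0.21470797²·(1 − 0.18436123)·236/837 = 0.010601827.
Large: Wₕ = 0.28782218; term = 0.28782218²·(1 − 0.10548801)·656/642 = 0.075718761.
Small: Wₕ = 0.49746985; term = 0.49746985²·(1 − 0.06027189)·316.1/634 = 0.11595006.
Sum = 0.20227065.
SE = √(0.20227065) = 0.44975.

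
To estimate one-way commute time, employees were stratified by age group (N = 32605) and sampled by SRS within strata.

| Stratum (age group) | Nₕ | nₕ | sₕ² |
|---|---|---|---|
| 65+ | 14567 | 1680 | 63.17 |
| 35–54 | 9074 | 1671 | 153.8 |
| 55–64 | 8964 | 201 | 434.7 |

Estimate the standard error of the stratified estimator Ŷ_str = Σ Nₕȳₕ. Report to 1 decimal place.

13532.3

Var(Ŷ_str) = Σₕ Nₕ²(1 − fₕ)sₕ²/nₕ.
65+: 14567²·(1 − 1680/14567)·63.17/1680 = 7.0586808 × 10^6.
35–54: 9074²·(1 − 1671/9074)·153.8/1671 = 6.1828172 × 10^6.
55–64: 8964²·(1 − 201/8964)·434.7/201 = 1.6988234 × 10^8.
Sum = 1.8312384 × 10^8.
SE = √(1.8312384 × 10^8) = 13532.3.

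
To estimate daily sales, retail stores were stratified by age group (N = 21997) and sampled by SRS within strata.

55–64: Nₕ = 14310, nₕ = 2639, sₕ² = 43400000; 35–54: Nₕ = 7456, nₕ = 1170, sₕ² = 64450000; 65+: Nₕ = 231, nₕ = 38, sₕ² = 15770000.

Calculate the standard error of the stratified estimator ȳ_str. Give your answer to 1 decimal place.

Var(ȳ_str) = Σₕ Wₕ²(1 − fₕ)sₕ²/nₕ with Wₕ = Nₕ/N, N = 21997.
55–64: Wₕ = 0.65054326; term = 0.65054326²·(1 − 0.18441649)·43400000/2639 = 5676.3757.
35–54: Wₕ = 0.33895531; term = 0.33895531²·(1 − 0.15692060)·64450000/1170 = 5335.688.
65+: Wₕ = 0.01050143; term = 0.01050143²·(1 − 0.16450216)·15770000/38 = 38.237587.
Sum = 11050.301.
SE = √(11050.301) = 105.1.

105.1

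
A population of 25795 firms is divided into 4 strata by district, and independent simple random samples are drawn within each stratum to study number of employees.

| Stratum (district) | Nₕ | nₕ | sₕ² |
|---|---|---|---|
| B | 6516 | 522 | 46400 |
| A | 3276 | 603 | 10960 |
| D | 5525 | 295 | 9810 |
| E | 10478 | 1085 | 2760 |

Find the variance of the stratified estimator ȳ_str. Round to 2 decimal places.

7.28

Var(ȳ_str) = Σₕ Wₕ²(1 − fₕ)sₕ²/nₕ with Wₕ = Nₕ/N, N = 25795.
B: Wₕ = 0.25260709; term = 0.25260709²·(1 − 0.08011050)·46400/522 = 5.2176414.
A: Wₕ = 0.12700136; term = 0.12700136²·(1 − 0.18406593)·10960/603 = 0.23920212.
D: Wₕ = 0.21418880; term = 0.21418880²·(1 − 0.05339367)·9810/295 = 1.444142.
E: Wₕ = 0.40620275; term = 0.40620275²·(1 − 0.10355030)·2760/1085 = 0.37626255.
Sum = 7.2772481.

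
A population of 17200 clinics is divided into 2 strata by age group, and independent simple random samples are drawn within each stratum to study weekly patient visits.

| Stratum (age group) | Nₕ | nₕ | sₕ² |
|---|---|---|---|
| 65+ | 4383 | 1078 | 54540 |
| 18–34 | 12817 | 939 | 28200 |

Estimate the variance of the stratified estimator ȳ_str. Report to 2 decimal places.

17.93

Var(ȳ_str) = Σₕ Wₕ²(1 − fₕ)sₕ²/nₕ with Wₕ = Nₕ/N, N = 17200.
65+: Wₕ = 0.25482558; term = 0.25482558²·(1 − 0.24595026)·54540/1078 = 2.4773217.
18–34: Wₕ = 0.74517442; term = 0.74517442²·(1 − 0.07326207)·28200/939 = 15.454549.
Sum = 17.931871.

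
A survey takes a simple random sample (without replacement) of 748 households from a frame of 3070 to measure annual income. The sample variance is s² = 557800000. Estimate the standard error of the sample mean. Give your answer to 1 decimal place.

751.0

Under SRS without replacement, Var(ȳ) = (1 − f)·s²/n with f = n/N = 748/3070 = 0.24364821.
Var(ȳ) = (1 − 0.24364821)·557800000/748 = 0.75635179·745721.93 = 564028.11.
SE(ȳ) = √(564028.11) = 751.0.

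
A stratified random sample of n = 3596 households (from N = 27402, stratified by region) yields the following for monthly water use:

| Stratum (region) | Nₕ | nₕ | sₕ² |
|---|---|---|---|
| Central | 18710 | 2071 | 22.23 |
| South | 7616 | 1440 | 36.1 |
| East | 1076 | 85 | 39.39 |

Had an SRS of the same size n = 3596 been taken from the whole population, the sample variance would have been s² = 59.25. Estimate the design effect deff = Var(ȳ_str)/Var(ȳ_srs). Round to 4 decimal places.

0.4666

Var(ȳ_str) = Σ Wₕ²(1−fₕ)sₕ²/nₕ with Wₕ = Nₕ/27402:
  Central: (18710/27402)²·(1−2071/18710)·22.23/2071 = 0.0044503672
  South: (7616/27402)²·(1−1440/7616)·36.1/1440 = 0.0015704149
  East: (1076/27402)²·(1−85/1076)·39.39/85 = 6.580948 × 10^-4
  → Var(ȳ_str) = 0.0066788769.
Var(ȳ_srs) = (1 − 3596/27402)·59.25/3596 = 0.01431439.
deff = 0.0066788769 / 0.01431439 = 0.4666.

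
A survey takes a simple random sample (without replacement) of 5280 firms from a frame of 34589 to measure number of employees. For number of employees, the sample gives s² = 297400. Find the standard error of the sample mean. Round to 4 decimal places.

6.9085

Under SRS without replacement, Var(ȳ) = (1 − f)·s²/n with f = n/N = 5280/34589 = 0.15264969.
Var(ȳ) = (1 − 0.15264969)·297400/5280 = 0.84735031·56.325758 = 47.727648.
SE(ȳ) = √(47.727648) = 6.9085.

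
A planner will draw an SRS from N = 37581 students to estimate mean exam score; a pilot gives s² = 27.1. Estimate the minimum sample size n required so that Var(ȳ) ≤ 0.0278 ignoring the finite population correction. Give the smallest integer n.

Without fpc, n₀ = s²/D = 27.1/0.0278 = 974.8201.
Rounding up, n = 975.

975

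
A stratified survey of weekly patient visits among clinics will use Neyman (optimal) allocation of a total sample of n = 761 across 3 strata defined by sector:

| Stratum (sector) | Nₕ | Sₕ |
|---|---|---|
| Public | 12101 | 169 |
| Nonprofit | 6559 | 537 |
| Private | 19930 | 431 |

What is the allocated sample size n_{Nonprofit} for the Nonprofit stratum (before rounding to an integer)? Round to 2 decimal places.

Neyman allocation: nₕ = n·NₕSₕ / Σⱼ NⱼSⱼ.
Σ NⱼSⱼ = 12101·169 + 6559·537 + 19930·431 = 1.4157082 × 10^7.
n_{Nonprofit} = 761·6559·537 / (1.4157082 × 10^7) = 189.33.

189.33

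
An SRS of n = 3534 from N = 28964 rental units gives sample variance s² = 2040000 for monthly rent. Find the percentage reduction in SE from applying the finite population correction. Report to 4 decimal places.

f = n/N = 3534/28964 = 0.12201353.
SE_no-fpc = √(s²/n) = 24.026019; SE_fpc = √((1−f)s²/n) = 22.512603.
Ratio = √(1−f) = 0.93700932. Reduction = 100·(1 − 0.93700932) = 6.2991%.

6.2991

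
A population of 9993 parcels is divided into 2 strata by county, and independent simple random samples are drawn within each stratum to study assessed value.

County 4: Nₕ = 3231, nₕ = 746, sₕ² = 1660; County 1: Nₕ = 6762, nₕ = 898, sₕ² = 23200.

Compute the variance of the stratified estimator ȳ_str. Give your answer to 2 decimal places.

10.44

Var(ȳ_str) = Σₕ Wₕ²(1 − fₕ)sₕ²/nₕ with Wₕ = Nₕ/N, N = 9993.
County 4: Wₕ = 0.32332633; term = 0.32332633²·(1 − 0.23088827)·1660/746 = 0.17891256.
County 1: Wₕ = 0.67667367; term = 0.67667367²·(1 − 0.13280095)·23200/898 = 10.258621.
Sum = 10.437534.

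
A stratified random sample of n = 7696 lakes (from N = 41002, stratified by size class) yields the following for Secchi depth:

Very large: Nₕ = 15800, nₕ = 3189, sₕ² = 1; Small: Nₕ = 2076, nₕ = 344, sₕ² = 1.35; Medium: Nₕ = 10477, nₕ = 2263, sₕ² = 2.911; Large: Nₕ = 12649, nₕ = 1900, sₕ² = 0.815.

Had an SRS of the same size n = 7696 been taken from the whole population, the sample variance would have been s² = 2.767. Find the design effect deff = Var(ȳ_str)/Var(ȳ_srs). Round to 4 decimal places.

0.5002

Var(ȳ_str) = Σ Wₕ²(1−fₕ)sₕ²/nₕ with Wₕ = Nₕ/41002:
  Very large: (15800/41002)²·(1−3189/15800)·1/3189 = 3.7165674 × 10^-5
  Small: (2076/41002)²·(1−344/2076)·1.35/344 = 8.3934495 × 10^-6
  Medium: (10477/41002)²·(1−2263/10477)·2.911/2263 = 6.5847488 × 10^-5
  Large: (12649/41002)²·(1−1900/12649)·0.815/1900 = 3.4691109 × 10^-5
  → Var(ȳ_str) = 1.4609772 × 10^-4.
Var(ȳ_srs) = (1 − 7696/41002)·2.767/7696 = 2.9205291 × 10^-4.
deff = (1.4609772 × 10^-4) / (2.9205291 × 10^-4) = 0.5002.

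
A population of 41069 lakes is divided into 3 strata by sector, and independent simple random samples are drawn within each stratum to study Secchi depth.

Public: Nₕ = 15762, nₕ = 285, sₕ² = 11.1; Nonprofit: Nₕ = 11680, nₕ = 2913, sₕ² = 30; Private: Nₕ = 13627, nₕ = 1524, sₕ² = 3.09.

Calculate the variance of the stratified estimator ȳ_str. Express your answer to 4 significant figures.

0.006457

Var(ȳ_str) = Σₕ Wₕ²(1 − fₕ)sₕ²/nₕ with Wₕ = Nₕ/N, N = 41069.
Public: Wₕ = 0.38379313; term = 0.38379313²·(1 − 0.01808146)·11.1/285 = 0.0056331066.
Nonprofit: Wₕ = 0.28439943; term = 0.28439943²·(1 − 0.24940068)·30/2913 = 6.2523944 × 10^-4.
Private: Wₕ = 0.33180745; term = 0.33180745²·(1 − 0.11183679)·3.09/1524 = 1.9826157 × 10^-4.
Sum = 0.0064566076.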